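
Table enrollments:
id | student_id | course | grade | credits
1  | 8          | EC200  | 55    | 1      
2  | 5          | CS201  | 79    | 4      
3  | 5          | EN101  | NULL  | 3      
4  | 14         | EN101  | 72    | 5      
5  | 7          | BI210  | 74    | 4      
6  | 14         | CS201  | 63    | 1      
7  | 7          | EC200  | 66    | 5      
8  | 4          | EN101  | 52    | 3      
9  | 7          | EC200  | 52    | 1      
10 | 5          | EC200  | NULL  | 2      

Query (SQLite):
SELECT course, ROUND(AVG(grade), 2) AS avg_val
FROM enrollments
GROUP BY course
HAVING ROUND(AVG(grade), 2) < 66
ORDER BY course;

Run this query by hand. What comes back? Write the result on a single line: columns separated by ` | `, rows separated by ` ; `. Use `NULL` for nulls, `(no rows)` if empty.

EC200 | 57.67 ; EN101 | 62

Partition enrollments by course; compute ROUND(AVG(grade), 2) within each group.
HAVING: keep groups where ROUND(AVG(grade), 2) < 66.
  BI210: ids {5} → ROUND(AVG(grade), 2)=74
  CS201: ids {2, 6} → ROUND(AVG(grade), 2)=71
  EC200: ids {1, 7, 9, 10} → ROUND(AVG(grade), 2)=57.67
  EN101: ids {3, 4, 8} → ROUND(AVG(grade), 2)=62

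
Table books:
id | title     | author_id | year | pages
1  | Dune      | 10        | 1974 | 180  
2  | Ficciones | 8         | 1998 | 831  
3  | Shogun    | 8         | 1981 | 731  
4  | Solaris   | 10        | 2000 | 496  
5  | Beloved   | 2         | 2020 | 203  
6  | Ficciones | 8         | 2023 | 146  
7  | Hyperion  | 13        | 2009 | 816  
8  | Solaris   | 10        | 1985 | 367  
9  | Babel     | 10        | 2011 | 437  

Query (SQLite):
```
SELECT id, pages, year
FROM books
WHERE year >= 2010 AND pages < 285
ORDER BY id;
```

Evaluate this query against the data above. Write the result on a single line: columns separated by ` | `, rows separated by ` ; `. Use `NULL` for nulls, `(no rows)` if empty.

year >= 2010: ids {5, 6, 9}
pages < 285: ids {1, 5, 6}
Combine with AND.

5 | 203 | 2020 ; 6 | 146 | 2023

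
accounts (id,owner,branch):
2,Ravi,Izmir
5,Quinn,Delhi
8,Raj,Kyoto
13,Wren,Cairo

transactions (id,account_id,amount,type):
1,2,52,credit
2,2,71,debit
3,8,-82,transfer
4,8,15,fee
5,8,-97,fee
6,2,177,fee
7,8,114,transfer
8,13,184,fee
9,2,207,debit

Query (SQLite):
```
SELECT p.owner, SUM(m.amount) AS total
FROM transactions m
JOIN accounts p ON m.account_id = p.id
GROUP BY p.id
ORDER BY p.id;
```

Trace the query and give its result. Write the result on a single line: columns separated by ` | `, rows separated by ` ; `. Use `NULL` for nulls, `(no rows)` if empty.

Ravi | 507 ; Raj | -50 ; Wren | 184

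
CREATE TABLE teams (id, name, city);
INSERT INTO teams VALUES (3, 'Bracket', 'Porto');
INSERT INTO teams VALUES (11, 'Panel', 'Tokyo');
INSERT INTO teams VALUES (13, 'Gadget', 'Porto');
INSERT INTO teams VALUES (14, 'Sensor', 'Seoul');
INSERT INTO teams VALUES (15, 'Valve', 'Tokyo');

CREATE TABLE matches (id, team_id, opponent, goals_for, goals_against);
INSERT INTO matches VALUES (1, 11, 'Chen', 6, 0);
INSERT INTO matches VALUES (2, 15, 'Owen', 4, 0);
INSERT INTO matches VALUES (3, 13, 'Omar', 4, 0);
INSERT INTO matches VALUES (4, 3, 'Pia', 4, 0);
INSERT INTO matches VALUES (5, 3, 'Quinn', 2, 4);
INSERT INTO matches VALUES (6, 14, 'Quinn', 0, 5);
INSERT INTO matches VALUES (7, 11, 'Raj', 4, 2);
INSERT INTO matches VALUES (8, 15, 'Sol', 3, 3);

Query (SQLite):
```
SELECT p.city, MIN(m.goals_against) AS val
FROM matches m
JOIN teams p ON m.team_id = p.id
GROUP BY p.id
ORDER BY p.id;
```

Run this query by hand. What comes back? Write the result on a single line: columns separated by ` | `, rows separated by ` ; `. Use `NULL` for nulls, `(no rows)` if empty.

Porto | 0 ; Tokyo | 0 ; Porto | 0 ; Seoul | 5 ; Tokyo | 0

Join each matches row to its teams via team_id.
Group joined rows by teams.id; compute MIN(m.goals_against) per group.
  3: ids {4, 5} → MIN(m.goals_against)=0
  11: ids {1, 7} → MIN(m.goals_against)=0
  13: ids {3} → MIN(m.goals_against)=0
  14: ids {6} → MIN(m.goals_against)=5
  15: ids {2, 8} → MIN(m.goals_against)=0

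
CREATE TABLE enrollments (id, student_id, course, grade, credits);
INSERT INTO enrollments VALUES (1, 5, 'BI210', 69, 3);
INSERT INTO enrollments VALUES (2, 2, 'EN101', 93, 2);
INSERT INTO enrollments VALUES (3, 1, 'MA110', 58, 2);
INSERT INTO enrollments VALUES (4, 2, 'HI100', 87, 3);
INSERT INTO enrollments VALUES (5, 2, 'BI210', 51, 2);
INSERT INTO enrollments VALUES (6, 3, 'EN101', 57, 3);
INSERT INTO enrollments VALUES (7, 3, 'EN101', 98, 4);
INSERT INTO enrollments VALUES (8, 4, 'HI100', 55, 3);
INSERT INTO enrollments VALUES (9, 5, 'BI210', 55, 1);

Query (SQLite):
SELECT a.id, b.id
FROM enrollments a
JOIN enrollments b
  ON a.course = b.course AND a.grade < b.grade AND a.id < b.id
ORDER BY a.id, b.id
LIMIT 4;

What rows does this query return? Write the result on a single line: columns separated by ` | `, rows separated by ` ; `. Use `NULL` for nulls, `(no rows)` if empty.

Pairs (a,b) with same course, a.grade < b.grade, a.id < b.id.
course groups: BI210:{1,5,9} EN101:{2,6,7} HI100:{4,8} MA110:{3}
Ordered by (a.id, b.id); first 4.

2 | 7 ; 5 | 9 ; 6 | 7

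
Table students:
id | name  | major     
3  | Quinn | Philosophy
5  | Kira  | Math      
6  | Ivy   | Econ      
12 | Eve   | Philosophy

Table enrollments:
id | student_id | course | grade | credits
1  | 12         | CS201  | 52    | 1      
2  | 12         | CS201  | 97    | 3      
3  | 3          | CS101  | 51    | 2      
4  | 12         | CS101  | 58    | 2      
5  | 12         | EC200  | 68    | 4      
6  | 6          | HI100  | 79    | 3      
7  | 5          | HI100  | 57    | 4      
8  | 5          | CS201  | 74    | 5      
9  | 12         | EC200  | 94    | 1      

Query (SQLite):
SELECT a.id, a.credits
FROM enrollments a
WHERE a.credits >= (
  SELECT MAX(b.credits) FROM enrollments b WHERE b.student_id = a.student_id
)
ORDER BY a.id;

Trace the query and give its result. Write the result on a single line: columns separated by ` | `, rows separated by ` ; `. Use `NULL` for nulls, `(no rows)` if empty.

For each enrollments row a, compute MAX(credits) over rows sharing a.student_id.
Keep row a if a.credits >= that per-group MAX.
  student_id=3: MAX(credits) = 2
  student_id=5: MAX(credits) = 5
  student_id=6: MAX(credits) = 3
  student_id=12: MAX(credits) = 4

3 | 2 ; 5 | 4 ; 6 | 3 ; 8 | 5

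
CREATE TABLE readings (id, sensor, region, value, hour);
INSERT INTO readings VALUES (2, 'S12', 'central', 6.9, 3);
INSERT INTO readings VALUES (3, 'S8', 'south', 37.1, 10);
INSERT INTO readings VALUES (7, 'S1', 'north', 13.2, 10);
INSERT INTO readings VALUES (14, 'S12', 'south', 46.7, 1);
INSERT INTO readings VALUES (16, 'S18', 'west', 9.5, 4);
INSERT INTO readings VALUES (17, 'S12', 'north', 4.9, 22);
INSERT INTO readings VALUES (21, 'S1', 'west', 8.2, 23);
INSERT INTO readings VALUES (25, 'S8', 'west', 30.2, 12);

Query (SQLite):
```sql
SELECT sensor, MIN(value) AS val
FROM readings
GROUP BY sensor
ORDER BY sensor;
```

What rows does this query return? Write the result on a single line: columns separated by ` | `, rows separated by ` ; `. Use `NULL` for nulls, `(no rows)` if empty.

S1 | 8.2 ; S12 | 4.9 ; S18 | 9.5 ; S8 | 30.2

Partition readings by sensor; compute MIN(value) within each group.
  S1: ids {7, 21} → MIN(value)=8.2
  S12: ids {2, 14, 17} → MIN(value)=4.9
  S18: ids {16} → MIN(value)=9.5
  S8: ids {3, 25} → MIN(value)=30.2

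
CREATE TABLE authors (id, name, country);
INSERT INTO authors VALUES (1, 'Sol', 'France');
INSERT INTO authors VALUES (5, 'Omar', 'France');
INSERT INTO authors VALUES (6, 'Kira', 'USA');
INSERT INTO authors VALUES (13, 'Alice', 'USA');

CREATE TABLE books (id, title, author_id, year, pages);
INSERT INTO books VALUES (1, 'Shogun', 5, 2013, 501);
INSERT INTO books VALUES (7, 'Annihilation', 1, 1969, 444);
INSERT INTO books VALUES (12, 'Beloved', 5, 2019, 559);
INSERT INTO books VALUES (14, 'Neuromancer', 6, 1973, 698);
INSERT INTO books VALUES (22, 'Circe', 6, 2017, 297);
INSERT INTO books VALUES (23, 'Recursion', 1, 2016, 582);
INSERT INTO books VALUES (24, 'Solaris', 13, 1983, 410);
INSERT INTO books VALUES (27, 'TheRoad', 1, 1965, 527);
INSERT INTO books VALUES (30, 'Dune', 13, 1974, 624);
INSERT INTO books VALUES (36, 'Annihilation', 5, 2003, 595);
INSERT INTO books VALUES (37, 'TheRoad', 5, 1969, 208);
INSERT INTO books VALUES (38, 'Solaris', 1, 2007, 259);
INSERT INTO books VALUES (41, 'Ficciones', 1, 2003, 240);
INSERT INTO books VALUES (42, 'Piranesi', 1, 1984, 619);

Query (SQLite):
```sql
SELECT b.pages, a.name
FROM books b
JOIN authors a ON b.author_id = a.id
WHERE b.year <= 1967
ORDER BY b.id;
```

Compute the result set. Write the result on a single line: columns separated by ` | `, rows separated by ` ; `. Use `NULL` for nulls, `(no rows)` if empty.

Each books row matches the authors row where author_id = authors.id.
Then keep rows with b.year <= 1967.

527 | Sol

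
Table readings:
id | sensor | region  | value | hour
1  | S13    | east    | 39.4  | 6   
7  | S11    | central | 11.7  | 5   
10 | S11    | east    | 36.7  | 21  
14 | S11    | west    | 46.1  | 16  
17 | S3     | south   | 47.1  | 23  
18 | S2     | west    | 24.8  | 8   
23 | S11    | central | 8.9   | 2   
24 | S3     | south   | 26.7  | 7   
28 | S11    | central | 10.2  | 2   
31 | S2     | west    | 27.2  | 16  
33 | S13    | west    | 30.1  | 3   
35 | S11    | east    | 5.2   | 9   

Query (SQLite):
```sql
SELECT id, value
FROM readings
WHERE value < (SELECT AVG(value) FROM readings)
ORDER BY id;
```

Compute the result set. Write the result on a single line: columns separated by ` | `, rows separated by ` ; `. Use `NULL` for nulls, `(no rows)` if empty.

Scalar subquery: AVG(value) over all readings rows = 26.175.
Keep rows where value < that value.

7 | 11.7 ; 18 | 24.8 ; 23 | 8.9 ; 28 | 10.2 ; 35 | 5.2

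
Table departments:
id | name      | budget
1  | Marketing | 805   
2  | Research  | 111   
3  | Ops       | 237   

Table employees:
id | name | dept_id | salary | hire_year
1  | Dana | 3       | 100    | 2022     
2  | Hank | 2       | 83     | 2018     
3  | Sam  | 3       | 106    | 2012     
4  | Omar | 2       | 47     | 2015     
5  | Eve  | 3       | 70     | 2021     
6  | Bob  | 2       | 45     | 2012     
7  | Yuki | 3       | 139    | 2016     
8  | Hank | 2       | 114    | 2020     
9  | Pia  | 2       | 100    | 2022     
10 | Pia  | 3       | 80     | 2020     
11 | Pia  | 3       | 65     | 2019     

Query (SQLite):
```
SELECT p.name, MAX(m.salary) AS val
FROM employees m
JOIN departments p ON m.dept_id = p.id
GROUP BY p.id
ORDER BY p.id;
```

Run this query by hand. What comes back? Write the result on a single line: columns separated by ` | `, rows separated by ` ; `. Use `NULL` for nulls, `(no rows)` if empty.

Join each employees row to its departments via dept_id.
Group joined rows by departments.id; compute MAX(m.salary) per group.
  2: ids {2, 4, 6, 8, 9} → MAX(m.salary)=114
  3: ids {1, 3, 5, 7, 10, 11} → MAX(m.salary)=139

Research | 114 ; Ops | 139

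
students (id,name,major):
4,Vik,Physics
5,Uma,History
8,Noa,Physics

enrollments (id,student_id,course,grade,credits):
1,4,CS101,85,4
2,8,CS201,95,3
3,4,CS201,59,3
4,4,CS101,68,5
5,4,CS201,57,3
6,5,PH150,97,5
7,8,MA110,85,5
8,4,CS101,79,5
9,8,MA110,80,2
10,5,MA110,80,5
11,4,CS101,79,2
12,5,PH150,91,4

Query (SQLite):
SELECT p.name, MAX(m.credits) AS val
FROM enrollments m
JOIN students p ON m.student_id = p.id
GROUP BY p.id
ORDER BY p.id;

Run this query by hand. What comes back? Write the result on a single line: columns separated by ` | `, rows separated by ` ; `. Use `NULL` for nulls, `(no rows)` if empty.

Vik | 5 ; Uma | 5 ; Noa | 5

Join each enrollments row to its students via student_id.
Group joined rows by students.id; compute MAX(m.credits) per group.
  4: ids {1, 3, 4, 5, 8, 11} → MAX(m.credits)=5
  5: ids {6, 10, 12} → MAX(m.credits)=5
  8: ids {2, 7, 9} → MAX(m.credits)=5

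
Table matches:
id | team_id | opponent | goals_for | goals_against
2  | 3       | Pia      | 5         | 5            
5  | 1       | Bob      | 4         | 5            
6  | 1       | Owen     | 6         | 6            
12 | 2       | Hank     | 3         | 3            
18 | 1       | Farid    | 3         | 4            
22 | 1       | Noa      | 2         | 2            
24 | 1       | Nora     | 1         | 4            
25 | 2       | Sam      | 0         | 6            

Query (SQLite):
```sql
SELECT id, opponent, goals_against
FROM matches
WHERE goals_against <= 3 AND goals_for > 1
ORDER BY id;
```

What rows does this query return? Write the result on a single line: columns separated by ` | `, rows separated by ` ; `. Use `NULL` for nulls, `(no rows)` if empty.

goals_against <= 3: ids {12, 22}
goals_for > 1: ids {2, 5, 6, 12, 18, 22}
Combine with AND.

12 | Hank | 3 ; 22 | Noa | 2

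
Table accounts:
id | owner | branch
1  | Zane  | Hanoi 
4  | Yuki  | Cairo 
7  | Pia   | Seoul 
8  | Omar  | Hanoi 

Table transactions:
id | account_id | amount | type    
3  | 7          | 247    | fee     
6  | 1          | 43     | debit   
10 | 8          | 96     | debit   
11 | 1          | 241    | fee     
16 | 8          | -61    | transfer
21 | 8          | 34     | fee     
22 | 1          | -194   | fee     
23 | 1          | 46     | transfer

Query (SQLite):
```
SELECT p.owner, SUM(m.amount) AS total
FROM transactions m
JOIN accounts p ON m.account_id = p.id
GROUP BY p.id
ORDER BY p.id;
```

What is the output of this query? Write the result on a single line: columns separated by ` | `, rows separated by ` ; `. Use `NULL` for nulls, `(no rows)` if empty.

Join each transactions row to its accounts via account_id.
Group joined rows by accounts.id; compute SUM(m.amount) per group.
  1: ids {6, 11, 22, 23} → SUM(m.amount)=136
  7: ids {3} → SUM(m.amount)=247
  8: ids {10, 16, 21} → SUM(m.amount)=69

Zane | 136 ; Pia | 247 ; Omar | 69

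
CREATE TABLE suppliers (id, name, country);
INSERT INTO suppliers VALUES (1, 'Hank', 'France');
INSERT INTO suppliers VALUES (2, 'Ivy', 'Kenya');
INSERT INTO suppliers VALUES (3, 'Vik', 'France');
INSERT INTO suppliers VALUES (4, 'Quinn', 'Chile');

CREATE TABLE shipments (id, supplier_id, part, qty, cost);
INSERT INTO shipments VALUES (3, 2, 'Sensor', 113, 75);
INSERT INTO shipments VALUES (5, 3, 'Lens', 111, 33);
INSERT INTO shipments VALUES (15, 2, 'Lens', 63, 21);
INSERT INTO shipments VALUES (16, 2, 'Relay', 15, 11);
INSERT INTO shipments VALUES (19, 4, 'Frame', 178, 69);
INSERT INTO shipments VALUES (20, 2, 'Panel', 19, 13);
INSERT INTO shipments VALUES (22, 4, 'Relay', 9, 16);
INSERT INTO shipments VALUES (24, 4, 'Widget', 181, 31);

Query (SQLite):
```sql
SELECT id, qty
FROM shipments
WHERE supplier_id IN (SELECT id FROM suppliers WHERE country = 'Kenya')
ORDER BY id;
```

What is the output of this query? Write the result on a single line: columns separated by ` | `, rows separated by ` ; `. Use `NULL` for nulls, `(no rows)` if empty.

Inner query: suppliers.id where country = 'Kenya'.
Outer: keep shipments rows whose supplier_id is in that set.
Inner query → {2}

3 | 113 ; 15 | 63 ; 16 | 15 ; 20 | 19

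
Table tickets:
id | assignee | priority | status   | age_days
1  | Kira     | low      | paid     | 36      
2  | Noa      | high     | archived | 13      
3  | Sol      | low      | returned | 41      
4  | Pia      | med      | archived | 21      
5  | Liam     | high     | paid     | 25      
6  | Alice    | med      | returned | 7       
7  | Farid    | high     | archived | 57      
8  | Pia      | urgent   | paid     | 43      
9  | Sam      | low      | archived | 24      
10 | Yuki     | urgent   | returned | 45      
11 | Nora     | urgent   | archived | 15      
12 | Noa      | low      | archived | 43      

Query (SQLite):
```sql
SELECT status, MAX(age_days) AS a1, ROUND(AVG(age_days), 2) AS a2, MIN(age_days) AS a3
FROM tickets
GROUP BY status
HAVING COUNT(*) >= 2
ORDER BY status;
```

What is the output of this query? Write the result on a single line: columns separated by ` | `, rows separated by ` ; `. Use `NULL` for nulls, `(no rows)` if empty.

archived | 57 | 28.83 | 13 ; paid | 43 | 34.67 | 25 ; returned | 45 | 31 | 7

Group tickets by status.
Per group compute: MAX(age_days), ROUND(AVG(age_days), 2), MIN(age_days).
HAVING: drop groups with fewer than 2 rows.
  archived: ids {2, 4, 7, 9, 11, 12} → MAX(age_days)=57, ROUND(AVG(age_days), 2)=28.83, MIN(age_days)=13
  paid: ids {1, 5, 8} → MAX(age_days)=43, ROUND(AVG(age_days), 2)=34.67, MIN(age_days)=25
  returned: ids {3, 6, 10} → MAX(age_days)=45, ROUND(AVG(age_days), 2)=31, MIN(age_days)=7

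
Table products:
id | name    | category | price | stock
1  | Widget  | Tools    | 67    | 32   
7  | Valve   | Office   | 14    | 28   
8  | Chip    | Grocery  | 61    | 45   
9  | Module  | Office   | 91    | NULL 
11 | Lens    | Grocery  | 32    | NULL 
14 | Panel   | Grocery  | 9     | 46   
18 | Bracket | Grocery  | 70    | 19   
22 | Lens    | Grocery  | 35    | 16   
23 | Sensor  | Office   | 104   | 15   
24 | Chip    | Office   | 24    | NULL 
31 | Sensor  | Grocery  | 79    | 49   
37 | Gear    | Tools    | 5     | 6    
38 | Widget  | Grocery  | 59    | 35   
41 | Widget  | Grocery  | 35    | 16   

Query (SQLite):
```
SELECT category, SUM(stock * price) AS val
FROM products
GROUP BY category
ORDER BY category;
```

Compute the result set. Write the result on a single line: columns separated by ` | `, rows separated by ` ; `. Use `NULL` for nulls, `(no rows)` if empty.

For each row compute stock * price.
Group by category; take SUM of the expression per group.
  Grocery: ids {8, 11, 14, 18, 22, 31, 38, 41} → SUM(stock * price)=11545
  Office: ids {7, 9, 23, 24} → SUM(stock * price)=1952
  Tools: ids {1, 37} → SUM(stock * price)=2174

Grocery | 11545 ; Office | 1952 ; Tools | 2174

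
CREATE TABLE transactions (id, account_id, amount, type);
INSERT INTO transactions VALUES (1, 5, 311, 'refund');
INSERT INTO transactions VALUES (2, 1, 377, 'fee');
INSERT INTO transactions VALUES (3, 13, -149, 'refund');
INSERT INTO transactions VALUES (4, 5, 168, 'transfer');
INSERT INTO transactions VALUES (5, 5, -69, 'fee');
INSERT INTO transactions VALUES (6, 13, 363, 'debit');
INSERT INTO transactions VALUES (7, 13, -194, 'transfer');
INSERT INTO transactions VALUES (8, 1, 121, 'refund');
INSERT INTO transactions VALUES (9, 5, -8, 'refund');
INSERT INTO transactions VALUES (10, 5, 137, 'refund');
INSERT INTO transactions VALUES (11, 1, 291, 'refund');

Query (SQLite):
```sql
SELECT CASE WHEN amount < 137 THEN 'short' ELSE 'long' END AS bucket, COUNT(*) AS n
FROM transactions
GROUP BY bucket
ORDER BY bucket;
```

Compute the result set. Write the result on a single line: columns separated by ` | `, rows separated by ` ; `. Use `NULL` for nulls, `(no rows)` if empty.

Bucket rows by amount < 137 → 'short' else 'long'; count each bucket.

long | 6 ; short | 5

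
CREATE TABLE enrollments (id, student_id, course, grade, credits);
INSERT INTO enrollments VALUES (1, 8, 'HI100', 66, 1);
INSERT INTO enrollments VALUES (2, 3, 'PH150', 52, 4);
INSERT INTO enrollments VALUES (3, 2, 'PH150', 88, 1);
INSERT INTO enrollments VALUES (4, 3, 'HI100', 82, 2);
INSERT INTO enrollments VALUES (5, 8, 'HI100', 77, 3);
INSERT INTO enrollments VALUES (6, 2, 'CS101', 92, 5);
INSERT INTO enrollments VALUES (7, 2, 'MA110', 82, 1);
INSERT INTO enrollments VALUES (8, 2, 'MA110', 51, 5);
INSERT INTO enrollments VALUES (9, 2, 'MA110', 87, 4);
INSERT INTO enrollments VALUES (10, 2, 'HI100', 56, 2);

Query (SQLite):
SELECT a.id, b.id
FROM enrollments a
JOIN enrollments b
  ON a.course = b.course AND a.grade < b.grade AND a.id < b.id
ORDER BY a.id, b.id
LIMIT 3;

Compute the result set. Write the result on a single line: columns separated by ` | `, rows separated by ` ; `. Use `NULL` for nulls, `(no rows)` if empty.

1 | 4 ; 1 | 5 ; 2 | 3

Pairs (a,b) with same course, a.grade < b.grade, a.id < b.id.
course groups: CS101:{6} HI100:{1,4,5,10} MA110:{7,8,9} PH150:{2,3}
Ordered by (a.id, b.id); first 3.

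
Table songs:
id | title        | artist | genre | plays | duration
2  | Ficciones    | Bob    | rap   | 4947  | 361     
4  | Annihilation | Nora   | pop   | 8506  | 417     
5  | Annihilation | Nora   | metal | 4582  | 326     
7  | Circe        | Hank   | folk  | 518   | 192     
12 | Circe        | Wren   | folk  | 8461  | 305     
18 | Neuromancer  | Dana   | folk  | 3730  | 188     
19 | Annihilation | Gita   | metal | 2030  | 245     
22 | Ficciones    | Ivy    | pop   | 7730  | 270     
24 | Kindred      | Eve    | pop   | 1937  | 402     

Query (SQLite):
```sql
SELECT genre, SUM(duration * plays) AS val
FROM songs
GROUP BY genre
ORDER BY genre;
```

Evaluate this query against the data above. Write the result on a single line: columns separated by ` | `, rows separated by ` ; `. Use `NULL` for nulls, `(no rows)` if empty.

folk | 3381301 ; metal | 1991082 ; pop | 6412776 ; rap | 1785867

For each row compute duration * plays.
Group by genre; take SUM of the expression per group.
  folk: ids {7, 12, 18} → SUM(duration * plays)=3381301
  metal: ids {5, 19} → SUM(duration * plays)=1991082
  pop: ids {4, 22, 24} → SUM(duration * plays)=6412776
  rap: ids {2} → SUM(duration * plays)=1785867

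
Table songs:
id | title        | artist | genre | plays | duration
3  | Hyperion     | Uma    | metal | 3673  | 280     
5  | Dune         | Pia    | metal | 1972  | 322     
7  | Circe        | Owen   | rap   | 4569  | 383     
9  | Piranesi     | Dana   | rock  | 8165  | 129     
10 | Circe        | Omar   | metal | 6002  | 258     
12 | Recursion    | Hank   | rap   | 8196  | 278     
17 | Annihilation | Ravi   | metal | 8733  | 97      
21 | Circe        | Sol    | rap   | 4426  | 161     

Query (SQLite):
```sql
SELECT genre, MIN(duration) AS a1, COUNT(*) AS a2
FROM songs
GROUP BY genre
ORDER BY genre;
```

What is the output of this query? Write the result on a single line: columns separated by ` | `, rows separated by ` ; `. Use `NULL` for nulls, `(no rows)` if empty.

metal | 97 | 4 ; rap | 161 | 3 ; rock | 129 | 1

Group songs by genre.
Per group compute: MIN(duration), COUNT(*).
  metal: ids {3, 5, 10, 17} → MIN(duration)=97, COUNT(*)=4
  rap: ids {7, 12, 21} → MIN(duration)=161, COUNT(*)=3
  rock: ids {9} → MIN(duration)=129, COUNT(*)=1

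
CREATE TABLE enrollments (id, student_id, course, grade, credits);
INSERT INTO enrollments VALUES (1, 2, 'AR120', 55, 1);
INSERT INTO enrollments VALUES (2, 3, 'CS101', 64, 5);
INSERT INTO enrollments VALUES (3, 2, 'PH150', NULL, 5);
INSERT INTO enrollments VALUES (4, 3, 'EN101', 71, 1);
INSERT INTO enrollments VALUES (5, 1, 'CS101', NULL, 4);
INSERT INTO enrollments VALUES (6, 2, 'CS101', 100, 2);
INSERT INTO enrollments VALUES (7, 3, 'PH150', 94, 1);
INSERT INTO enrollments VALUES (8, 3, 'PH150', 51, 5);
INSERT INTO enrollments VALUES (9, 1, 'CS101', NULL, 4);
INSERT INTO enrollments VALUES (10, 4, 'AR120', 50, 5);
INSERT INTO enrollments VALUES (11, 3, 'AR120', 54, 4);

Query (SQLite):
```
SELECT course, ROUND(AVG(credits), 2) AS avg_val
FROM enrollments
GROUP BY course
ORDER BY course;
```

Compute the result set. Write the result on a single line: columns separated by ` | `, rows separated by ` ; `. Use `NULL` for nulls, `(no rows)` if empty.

Partition enrollments by course; compute ROUND(AVG(credits), 2) within each group.
  AR120: ids {1, 10, 11} → ROUND(AVG(credits), 2)=3.33
  CS101: ids {2, 5, 6, 9} → ROUND(AVG(credits), 2)=3.75
  EN101: ids {4} → ROUND(AVG(credits), 2)=1
  PH150: ids {3, 7, 8} → ROUND(AVG(credits), 2)=3.67

AR120 | 3.33 ; CS101 | 3.75 ; EN101 | 1 ; PH150 | 3.67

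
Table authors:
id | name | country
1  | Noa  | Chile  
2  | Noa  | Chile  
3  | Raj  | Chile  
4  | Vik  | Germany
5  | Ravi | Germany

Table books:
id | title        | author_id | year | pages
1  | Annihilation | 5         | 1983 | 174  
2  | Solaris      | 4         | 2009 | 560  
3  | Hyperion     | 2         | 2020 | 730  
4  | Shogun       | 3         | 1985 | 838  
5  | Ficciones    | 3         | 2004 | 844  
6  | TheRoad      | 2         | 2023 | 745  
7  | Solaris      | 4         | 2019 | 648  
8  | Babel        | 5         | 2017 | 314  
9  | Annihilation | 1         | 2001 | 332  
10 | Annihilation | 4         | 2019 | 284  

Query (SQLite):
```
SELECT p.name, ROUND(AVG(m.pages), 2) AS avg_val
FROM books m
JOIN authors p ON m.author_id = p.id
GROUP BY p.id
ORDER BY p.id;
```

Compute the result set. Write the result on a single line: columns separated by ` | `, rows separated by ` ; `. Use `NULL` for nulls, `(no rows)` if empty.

Join each books row to its authors via author_id.
Group joined rows by authors.id; compute ROUND(AVG(m.pages), 2) per group.
  1: ids {9} → ROUND(AVG(m.pages), 2)=332
  2: ids {3, 6} → ROUND(AVG(m.pages), 2)=737.5
  3: ids {4, 5} → ROUND(AVG(m.pages), 2)=841
  4: ids {2, 7, 10} → ROUND(AVG(m.pages), 2)=497.33
  5: ids {1, 8} → ROUND(AVG(m.pages), 2)=244

Noa | 332 ; Noa | 737.5 ; Raj | 841 ; Vik | 497.33 ; Ravi | 244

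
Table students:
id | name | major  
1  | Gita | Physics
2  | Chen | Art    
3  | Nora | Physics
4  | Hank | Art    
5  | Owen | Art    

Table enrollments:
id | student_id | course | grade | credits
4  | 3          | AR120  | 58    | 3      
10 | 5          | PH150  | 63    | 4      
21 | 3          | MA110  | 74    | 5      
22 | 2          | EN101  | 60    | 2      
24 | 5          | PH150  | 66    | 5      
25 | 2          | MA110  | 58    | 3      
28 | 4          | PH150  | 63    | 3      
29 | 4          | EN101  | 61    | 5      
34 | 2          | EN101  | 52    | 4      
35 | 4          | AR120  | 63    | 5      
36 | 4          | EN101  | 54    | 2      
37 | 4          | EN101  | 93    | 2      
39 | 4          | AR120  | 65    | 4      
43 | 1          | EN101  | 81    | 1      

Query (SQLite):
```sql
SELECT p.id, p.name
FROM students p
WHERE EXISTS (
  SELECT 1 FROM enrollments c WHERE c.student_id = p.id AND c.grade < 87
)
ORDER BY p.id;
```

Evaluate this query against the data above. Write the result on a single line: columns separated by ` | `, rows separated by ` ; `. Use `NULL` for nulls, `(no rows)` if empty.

1 | Gita ; 2 | Chen ; 3 | Nora ; 4 | Hank ; 5 | Owen

For each students row, check whether any enrollments with matching student_id has grade < 87.
Keep rows where that is true.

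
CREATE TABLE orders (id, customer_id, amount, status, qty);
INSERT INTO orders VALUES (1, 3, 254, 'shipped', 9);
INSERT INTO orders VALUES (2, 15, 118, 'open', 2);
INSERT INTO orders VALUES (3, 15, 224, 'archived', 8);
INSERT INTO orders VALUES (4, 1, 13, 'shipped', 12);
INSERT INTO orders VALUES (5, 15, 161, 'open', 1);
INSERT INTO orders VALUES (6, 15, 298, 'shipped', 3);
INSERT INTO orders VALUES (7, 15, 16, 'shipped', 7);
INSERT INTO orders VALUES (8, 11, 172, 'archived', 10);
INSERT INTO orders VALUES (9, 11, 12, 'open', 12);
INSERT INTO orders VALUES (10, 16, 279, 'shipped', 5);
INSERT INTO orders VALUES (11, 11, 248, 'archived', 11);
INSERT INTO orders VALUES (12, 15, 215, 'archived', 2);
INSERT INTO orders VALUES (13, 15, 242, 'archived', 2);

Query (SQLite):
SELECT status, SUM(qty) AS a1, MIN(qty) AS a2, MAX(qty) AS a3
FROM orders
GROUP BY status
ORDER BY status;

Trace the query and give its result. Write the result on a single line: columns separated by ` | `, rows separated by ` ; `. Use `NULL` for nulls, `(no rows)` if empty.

Group orders by status.
Per group compute: SUM(qty), MIN(qty), MAX(qty).
  archived: ids {3, 8, 11, 12, 13} → SUM(qty)=33, MIN(qty)=2, MAX(qty)=11
  open: ids {2, 5, 9} → SUM(qty)=15, MIN(qty)=1, MAX(qty)=12
  shipped: ids {1, 4, 6, 7, 10} → SUM(qty)=36, MIN(qty)=3, MAX(qty)=12

archived | 33 | 2 | 11 ; open | 15 | 1 | 12 ; shipped | 36 | 3 | 12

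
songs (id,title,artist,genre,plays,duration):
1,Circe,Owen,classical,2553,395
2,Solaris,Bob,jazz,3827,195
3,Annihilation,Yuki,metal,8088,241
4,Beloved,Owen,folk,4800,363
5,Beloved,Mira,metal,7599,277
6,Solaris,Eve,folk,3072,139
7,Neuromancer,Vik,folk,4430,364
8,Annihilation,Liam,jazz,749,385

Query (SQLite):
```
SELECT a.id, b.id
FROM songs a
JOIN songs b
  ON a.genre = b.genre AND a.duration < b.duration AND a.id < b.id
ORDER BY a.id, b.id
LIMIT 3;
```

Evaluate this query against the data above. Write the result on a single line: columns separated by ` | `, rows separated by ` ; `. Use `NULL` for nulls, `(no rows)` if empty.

2 | 8 ; 3 | 5 ; 4 | 7

Pairs (a,b) with same genre, a.duration < b.duration, a.id < b.id.
genre groups: classical:{1} folk:{4,6,7} jazz:{2,8} metal:{3,5}
Ordered by (a.id, b.id); first 3.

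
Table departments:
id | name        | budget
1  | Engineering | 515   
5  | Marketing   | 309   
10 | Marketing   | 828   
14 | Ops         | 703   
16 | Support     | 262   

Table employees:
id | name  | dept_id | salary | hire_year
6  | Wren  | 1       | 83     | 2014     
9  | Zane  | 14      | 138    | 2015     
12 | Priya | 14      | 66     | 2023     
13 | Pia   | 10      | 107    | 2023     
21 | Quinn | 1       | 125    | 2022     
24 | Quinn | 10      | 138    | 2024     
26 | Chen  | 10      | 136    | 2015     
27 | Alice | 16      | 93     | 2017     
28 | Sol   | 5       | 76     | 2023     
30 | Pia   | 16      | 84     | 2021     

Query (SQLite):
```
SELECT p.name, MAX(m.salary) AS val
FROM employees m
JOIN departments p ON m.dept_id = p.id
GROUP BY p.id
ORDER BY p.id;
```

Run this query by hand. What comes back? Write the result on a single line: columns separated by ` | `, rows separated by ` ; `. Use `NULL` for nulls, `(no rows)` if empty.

Join each employees row to its departments via dept_id.
Group joined rows by departments.id; compute MAX(m.salary) per group.
  1: ids {6, 21} → MAX(m.salary)=125
  5: ids {28} → MAX(m.salary)=76
  10: ids {13, 24, 26} → MAX(m.salary)=138
  14: ids {9, 12} → MAX(m.salary)=138
  16: ids {27, 30} → MAX(m.salary)=93

Engineering | 125 ; Marketing | 76 ; Marketing | 138 ; Ops | 138 ; Support | 93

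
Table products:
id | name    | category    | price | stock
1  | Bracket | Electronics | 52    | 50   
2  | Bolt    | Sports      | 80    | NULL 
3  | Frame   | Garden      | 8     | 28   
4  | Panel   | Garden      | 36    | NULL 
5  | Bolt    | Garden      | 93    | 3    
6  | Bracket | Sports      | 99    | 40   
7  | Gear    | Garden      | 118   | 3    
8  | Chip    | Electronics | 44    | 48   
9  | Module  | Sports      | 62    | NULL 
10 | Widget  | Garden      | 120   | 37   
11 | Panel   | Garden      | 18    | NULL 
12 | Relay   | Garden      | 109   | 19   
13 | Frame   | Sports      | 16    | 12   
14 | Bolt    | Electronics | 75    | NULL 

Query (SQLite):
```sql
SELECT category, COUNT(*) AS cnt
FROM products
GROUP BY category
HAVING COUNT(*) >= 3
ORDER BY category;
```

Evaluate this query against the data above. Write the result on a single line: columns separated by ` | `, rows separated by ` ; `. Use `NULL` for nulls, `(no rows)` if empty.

Electronics | 3 ; Garden | 7 ; Sports | 4

Partition products by category; compute COUNT(*) within each group.
HAVING: keep groups with count ≥ 3.
  Electronics: ids {1, 8, 14} → COUNT(*)=3
  Garden: ids {3, 4, 5, 7, 10, 11, 12} → COUNT(*)=7
  Sports: ids {2, 6, 9, 13} → COUNT(*)=4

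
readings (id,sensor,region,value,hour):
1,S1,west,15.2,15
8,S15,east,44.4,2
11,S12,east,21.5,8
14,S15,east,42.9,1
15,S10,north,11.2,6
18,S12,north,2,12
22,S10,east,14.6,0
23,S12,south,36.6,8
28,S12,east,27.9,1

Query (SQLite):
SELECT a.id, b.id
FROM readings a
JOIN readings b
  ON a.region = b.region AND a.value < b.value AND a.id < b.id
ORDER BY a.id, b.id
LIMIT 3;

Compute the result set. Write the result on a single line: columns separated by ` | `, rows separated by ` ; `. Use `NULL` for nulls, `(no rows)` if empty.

Pairs (a,b) with same region, a.value < b.value, a.id < b.id.
region groups: east:{8,11,14,22,28} north:{15,18} south:{23} west:{1}
Ordered by (a.id, b.id); first 3.

11 | 14 ; 11 | 28 ; 22 | 28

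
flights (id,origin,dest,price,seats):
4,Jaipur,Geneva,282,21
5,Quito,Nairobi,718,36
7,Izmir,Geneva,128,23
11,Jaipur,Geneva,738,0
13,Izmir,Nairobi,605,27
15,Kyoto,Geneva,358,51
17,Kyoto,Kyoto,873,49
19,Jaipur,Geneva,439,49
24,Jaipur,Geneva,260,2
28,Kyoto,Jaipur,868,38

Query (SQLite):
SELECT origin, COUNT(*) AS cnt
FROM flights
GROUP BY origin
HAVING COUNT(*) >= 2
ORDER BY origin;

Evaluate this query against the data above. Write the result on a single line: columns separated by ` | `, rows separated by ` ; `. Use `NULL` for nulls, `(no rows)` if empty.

Partition flights by origin; compute COUNT(*) within each group.
HAVING: keep groups with count ≥ 2.
  Izmir: ids {7, 13} → COUNT(*)=2
  Jaipur: ids {4, 11, 19, 24} → COUNT(*)=4
  Kyoto: ids {15, 17, 28} → COUNT(*)=3
  Quito: ids {5} → COUNT(*)=1

Izmir | 2 ; Jaipur | 4 ; Kyoto | 3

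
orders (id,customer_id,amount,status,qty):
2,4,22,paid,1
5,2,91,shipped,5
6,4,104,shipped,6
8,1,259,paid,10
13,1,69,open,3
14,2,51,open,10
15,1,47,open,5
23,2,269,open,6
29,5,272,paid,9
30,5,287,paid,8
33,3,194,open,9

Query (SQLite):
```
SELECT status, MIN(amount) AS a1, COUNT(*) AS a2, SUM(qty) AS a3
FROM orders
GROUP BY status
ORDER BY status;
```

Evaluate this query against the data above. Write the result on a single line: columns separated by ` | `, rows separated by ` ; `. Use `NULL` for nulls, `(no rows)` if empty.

open | 47 | 5 | 33 ; paid | 22 | 4 | 28 ; shipped | 91 | 2 | 11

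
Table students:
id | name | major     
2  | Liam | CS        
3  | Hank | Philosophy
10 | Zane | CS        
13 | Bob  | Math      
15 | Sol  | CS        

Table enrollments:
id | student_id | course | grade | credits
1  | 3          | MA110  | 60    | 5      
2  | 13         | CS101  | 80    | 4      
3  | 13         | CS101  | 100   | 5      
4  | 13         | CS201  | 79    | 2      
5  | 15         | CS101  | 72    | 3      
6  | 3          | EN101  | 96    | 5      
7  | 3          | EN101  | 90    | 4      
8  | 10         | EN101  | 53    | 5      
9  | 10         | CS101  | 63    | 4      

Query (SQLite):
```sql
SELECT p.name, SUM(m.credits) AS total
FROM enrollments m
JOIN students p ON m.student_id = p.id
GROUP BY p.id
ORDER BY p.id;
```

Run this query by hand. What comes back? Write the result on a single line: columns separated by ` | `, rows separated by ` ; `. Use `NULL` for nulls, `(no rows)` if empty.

Hank | 14 ; Zane | 9 ; Bob | 11 ; Sol | 3

Join each enrollments row to its students via student_id.
Group joined rows by students.id; compute SUM(m.credits) per group.
  3: ids {1, 6, 7} → SUM(m.credits)=14
  10: ids {8, 9} → SUM(m.credits)=9
  13: ids {2, 3, 4} → SUM(m.credits)=11
  15: ids {5} → SUM(m.credits)=3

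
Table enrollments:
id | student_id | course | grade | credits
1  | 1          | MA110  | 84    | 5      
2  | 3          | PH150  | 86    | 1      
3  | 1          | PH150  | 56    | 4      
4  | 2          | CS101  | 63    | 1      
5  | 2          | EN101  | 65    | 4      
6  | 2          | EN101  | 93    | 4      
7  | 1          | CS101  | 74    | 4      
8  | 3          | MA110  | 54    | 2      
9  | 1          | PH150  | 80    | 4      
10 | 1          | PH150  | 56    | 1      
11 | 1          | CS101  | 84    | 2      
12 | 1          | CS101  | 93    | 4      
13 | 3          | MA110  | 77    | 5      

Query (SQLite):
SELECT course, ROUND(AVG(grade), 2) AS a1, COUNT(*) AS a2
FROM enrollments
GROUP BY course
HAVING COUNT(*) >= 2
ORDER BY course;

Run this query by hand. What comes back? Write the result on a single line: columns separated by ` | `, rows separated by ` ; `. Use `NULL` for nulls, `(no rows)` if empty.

CS101 | 78.5 | 4 ; EN101 | 79 | 2 ; MA110 | 71.67 | 3 ; PH150 | 69.5 | 4

Group enrollments by course.
Per group compute: ROUND(AVG(grade), 2), COUNT(*).
HAVING: drop groups with fewer than 2 rows.
  CS101: ids {4, 7, 11, 12} → ROUND(AVG(grade), 2)=78.5, COUNT(*)=4
  EN101: ids {5, 6} → ROUND(AVG(grade), 2)=79, COUNT(*)=2
  MA110: ids {1, 8, 13} → ROUND(AVG(grade), 2)=71.67, COUNT(*)=3
  PH150: ids {2, 3, 9, 10} → ROUND(AVG(grade), 2)=69.5, COUNT(*)=4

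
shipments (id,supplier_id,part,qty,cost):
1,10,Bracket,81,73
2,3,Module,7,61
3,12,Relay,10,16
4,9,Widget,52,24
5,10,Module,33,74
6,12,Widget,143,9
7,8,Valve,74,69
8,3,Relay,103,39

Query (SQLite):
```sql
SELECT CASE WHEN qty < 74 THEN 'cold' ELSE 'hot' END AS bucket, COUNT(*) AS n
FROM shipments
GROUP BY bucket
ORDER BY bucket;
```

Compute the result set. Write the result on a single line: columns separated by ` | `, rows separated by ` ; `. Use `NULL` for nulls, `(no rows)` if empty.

Bucket rows by qty < 74 → 'cold' else 'hot'; count each bucket.

cold | 4 ; hot | 4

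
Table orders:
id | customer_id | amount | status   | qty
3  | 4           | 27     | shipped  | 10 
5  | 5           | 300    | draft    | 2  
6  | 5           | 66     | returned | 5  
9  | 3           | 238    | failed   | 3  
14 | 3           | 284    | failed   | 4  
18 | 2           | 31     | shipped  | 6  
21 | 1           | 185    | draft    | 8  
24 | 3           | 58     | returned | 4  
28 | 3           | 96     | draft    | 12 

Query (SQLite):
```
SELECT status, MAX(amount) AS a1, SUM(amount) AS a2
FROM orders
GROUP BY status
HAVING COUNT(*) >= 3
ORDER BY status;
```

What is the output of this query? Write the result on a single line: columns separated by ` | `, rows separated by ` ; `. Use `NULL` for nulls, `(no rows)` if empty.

draft | 300 | 581

Group orders by status.
Per group compute: MAX(amount), SUM(amount).
HAVING: drop groups with fewer than 3 rows.
  draft: ids {5, 21, 28} → MAX(amount)=300, SUM(amount)=581
  failed: ids {9, 14} → MAX(amount)=284, SUM(amount)=522
  returned: ids {6, 24} → MAX(amount)=66, SUM(amount)=124
  shipped: ids {3, 18} → MAX(amount)=31, SUM(amount)=58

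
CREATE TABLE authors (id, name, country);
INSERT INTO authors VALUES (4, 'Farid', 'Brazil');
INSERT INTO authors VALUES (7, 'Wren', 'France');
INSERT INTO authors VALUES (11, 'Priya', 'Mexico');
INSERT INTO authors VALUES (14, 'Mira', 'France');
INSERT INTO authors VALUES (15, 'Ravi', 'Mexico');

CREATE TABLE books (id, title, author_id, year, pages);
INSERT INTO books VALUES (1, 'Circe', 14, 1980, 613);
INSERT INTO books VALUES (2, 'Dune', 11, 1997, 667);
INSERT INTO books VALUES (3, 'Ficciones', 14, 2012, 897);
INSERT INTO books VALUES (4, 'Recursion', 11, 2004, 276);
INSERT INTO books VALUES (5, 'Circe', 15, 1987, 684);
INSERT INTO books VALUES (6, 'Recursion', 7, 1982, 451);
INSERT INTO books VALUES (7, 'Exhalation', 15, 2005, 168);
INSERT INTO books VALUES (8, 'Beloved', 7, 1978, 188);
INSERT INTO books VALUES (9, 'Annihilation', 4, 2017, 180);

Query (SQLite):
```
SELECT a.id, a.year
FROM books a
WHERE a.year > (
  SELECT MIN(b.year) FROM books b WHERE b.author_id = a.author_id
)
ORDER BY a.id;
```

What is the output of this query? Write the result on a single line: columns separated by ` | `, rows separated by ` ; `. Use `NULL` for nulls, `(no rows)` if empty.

For each books row a, compute MIN(year) over rows sharing a.author_id.
Keep row a if a.year > that per-group MIN.
  author_id=4: MIN(year) = 2017
  author_id=7: MIN(year) = 1978
  author_id=11: MIN(year) = 1997
  author_id=14: MIN(year) = 1980
  author_id=15: MIN(year) = 1987

3 | 2012 ; 4 | 2004 ; 6 | 1982 ; 7 | 2005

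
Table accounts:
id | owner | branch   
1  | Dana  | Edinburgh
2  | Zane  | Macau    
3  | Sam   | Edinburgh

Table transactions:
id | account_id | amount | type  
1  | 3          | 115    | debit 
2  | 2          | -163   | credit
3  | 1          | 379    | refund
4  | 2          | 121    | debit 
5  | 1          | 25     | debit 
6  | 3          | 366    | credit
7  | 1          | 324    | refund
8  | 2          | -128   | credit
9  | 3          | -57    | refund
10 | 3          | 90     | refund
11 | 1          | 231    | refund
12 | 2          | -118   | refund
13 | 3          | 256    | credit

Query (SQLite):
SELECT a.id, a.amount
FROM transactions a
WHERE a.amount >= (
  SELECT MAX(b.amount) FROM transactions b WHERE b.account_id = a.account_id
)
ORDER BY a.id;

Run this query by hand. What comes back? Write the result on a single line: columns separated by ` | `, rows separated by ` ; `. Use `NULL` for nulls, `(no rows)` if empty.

3 | 379 ; 4 | 121 ; 6 | 366

For each transactions row a, compute MAX(amount) over rows sharing a.account_id.
Keep row a if a.amount >= that per-group MAX.
  account_id=1: MAX(amount) = 379
  account_id=2: MAX(amount) = 121
  account_id=3: MAX(amount) = 366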